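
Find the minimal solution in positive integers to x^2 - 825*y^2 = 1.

(x, y) = (48599, 1692)

First expand sqrt(825) as a continued fraction. With x_i = (sqrt(825) + m_i)/d_i and (m_0, d_0) = (0, 1): a_0 = floor(sqrt(825)) = 28, since 28^2 = 784 <= 825 < 841 = 29^2.
Iterate m_{i+1} = d_i*a_i - m_i, d_{i+1} = (825 - m_{i+1}^2)/d_i, a_{i+1} = floor((a_0 + m_{i+1})/d_{i+1}):
  m_1 = 1*28 - 0 = 28, d_1 = (825 - 28^2)/1 = 41/1 = 41, a_1 = floor((28 + 28)/41) = 1.
  m_2 = 41*1 - 28 = 13, d_2 = (825 - 13^2)/41 = 656/41 = 16, a_2 = floor((28 + 13)/16) = 2.
  m_3 = 16*2 - 13 = 19, d_3 = (825 - 19^2)/16 = 464/16 = 29, a_3 = floor((28 + 19)/29) = 1.
  m_4 = 29*1 - 19 = 10, d_4 = (825 - 10^2)/29 = 725/29 = 25, a_4 = floor((28 + 10)/25) = 1.
  m_5 = 25*1 - 10 = 15, d_5 = (825 - 15^2)/25 = 600/25 = 24, a_5 = floor((28 + 15)/24) = 1.
  m_6 = 24*1 - 15 = 9, d_6 = (825 - 9^2)/24 = 744/24 = 31, a_6 = floor((28 + 9)/31) = 1.
  m_7 = 31*1 - 9 = 22, d_7 = (825 - 22^2)/31 = 341/31 = 11, a_7 = floor((28 + 22)/11) = 4.
  m_8 = 11*4 - 22 = 22, d_8 = (825 - 22^2)/11 = 341/11 = 31, a_8 = floor((28 + 22)/31) = 1.
  m_9 = 31*1 - 22 = 9, d_9 = (825 - 9^2)/31 = 744/31 = 24, a_9 = floor((28 + 9)/24) = 1.
  m_10 = 24*1 - 9 = 15, d_10 = (825 - 15^2)/24 = 600/24 = 25, a_10 = floor((28 + 15)/25) = 1.
  m_11 = 25*1 - 15 = 10, d_11 = (825 - 10^2)/25 = 725/25 = 29, a_11 = floor((28 + 10)/29) = 1.
  m_12 = 29*1 - 10 = 19, d_12 = (825 - 19^2)/29 = 464/29 = 16, a_12 = floor((28 + 19)/16) = 2.
  m_13 = 16*2 - 19 = 13, d_13 = (825 - 13^2)/16 = 656/16 = 41, a_13 = floor((28 + 13)/41) = 1.
  m_14 = 41*1 - 13 = 28, d_14 = (825 - 28^2)/41 = 41/41 = 1, a_14 = floor((28 + 28)/1) = 56.
  m_15 = 1*56 - 28 = 28, d_15 = (825 - 28^2)/1 = 41/1 = 41: (m_15, d_15) = (m_1, d_1) = (28, 41), so from here the quotients repeat a_1, ..., a_14; the period length is 14.
So sqrt(825) = [28; (1, 2, 1, 1, 1, 1, 4, 1, 1, 1, 1, 2, 1, 56)] with period length k = 14.
k is even, so the fundamental solution of x^2 - 825y^2 = 1 is (p_{k-1}, q_{k-1}) = (p_13, q_13); compute convergents through index 13.
Convergents (p_i = a_i*p_{i-1} + p_{i-2}, q_i = a_i*q_{i-1} + q_{i-2} with p_{-2}=0, p_{-1}=1, q_{-2}=1, q_{-1}=0):
  i=0: a_0=28, p_0 = 28*1 + 0 = 28, q_0 = 28*0 + 1 = 1.
  i=1: a_1=1, p_1 = 1*28 + 1 = 29, q_1 = 1*1 + 0 = 1.
  i=2: a_2=2, p_2 = 2*29 + 28 = 86, q_2 = 2*1 + 1 = 3.
  i=3: a_3=1, p_3 = 1*86 + 29 = 115, q_3 = 1*3 + 1 = 4.
  i=4: a_4=1, p_4 = 1*115 + 86 = 201, q_4 = 1*4 + 3 = 7.
  i=5: a_5=1, p_5 = 1*201 + 115 = 316, q_5 = 1*7 + 4 = 11.
  i=6: a_6=1, p_6 = 1*316 + 201 = 517, q_6 = 1*11 + 7 = 18.
  i=7: a_7=4, p_7 = 4*517 + 316 = 2384, q_7 = 4*18 + 11 = 83.
  i=8: a_8=1, p_8 = 1*2384 + 517 = 2901, q_8 = 1*83 + 18 = 101.
  i=9: a_9=1, p_9 = 1*2901 + 2384 = 5285, q_9 = 1*101 + 83 = 184.
  i=10: a_10=1, p_10 = 1*5285 + 2901 = 8186, q_10 = 1*184 + 101 = 285.
  i=11: a_11=1, p_11 = 1*8186 + 5285 = 13471, q_11 = 1*285 + 184 = 469.
  i=12: a_12=2, p_12 = 2*13471 + 8186 = 35128, q_12 = 2*469 + 285 = 1223.
  i=13: a_13=1, p_13 = 1*35128 + 13471 = 48599, q_13 = 1*1223 + 469 = 1692.
Check: 48599^2 - 825*1692^2 = 2361862801 - 2361862800 = 1, so (x, y) = (48599, 1692) solves the equation, and by the theorem it is the least positive solution.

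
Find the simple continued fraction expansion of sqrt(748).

Write x_i = (sqrt(748) + m_i)/d_i with (m_0, d_0) = (0, 1). a_0 = floor(sqrt(748)) = 27, since 27^2 = 729 <= 748 < 784 = 28^2.
Iterate m_{i+1} = d_i*a_i - m_i, d_{i+1} = (748 - m_{i+1}^2)/d_i, a_{i+1} = floor((a_0 + m_{i+1})/d_{i+1}):
  m_1 = 1*27 - 0 = 27, d_1 = (748 - 27^2)/1 = 19/1 = 19, a_1 = floor((27 + 27)/19) = 2.
  m_2 = 19*2 - 27 = 11, d_2 = (748 - 11^2)/19 = 627/19 = 33, a_2 = floor((27 + 11)/33) = 1.
  m_3 = 33*1 - 11 = 22, d_3 = (748 - 22^2)/33 = 264/33 = 8, a_3 = floor((27 + 22)/8) = 6.
  m_4 = 8*6 - 22 = 26, d_4 = (748 - 26^2)/8 = 72/8 = 9, a_4 = floor((27 + 26)/9) = 5.
  m_5 = 9*5 - 26 = 19, d_5 = (748 - 19^2)/9 = 387/9 = 43, a_5 = floor((27 + 19)/43) = 1.
  m_6 = 43*1 - 19 = 24, d_6 = (748 - 24^2)/43 = 172/43 = 4, a_6 = floor((27 + 24)/4) = 12.
  m_7 = 4*12 - 24 = 24, d_7 = (748 - 24^2)/4 = 172/4 = 43, a_7 = floor((27 + 24)/43) = 1.
  m_8 = 43*1 - 24 = 19, d_8 = (748 - 19^2)/43 = 387/43 = 9, a_8 = floor((27 + 19)/9) = 5.
  m_9 = 9*5 - 19 = 26, d_9 = (748 - 26^2)/9 = 72/9 = 8, a_9 = floor((27 + 26)/8) = 6.
  m_10 = 8*6 - 26 = 22, d_10 = (748 - 22^2)/8 = 264/8 = 33, a_10 = floor((27 + 22)/33) = 1.
  m_11 = 33*1 - 22 = 11, d_11 = (748 - 11^2)/33 = 627/33 = 19, a_11 = floor((27 + 11)/19) = 2.
  m_12 = 19*2 - 11 = 27, d_12 = (748 - 27^2)/19 = 19/19 = 1, a_12 = floor((27 + 27)/1) = 54.
  m_13 = 1*54 - 27 = 27, d_13 = (748 - 27^2)/1 = 19/1 = 19: (m_13, d_13) = (m_1, d_1) = (27, 19), so from here the quotients repeat a_1, ..., a_12; the period length is 12.
Hence the expansion of sqrt(748) is a_0 = 27 followed by the repeating block 2, 1, 6, 5, 1, 12, 1, 5, 6, 1, 2, 54 (period 12).

[27; (2, 1, 6, 5, 1, 12, 1, 5, 6, 1, 2, 54)]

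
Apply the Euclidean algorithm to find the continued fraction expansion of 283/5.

Run the Euclidean algorithm on 283 and 5; the successive quotients are the partial quotients a_0, a_1, ... (each step inverts the fractional part left over by the previous one):
  283 = 56*5 + 3, so a_0 = 56.
  5 = 1*3 + 2, so a_1 = 1.
  3 = 1*2 + 1, so a_2 = 1.
  2 = 2*1 + 0, so a_3 = 2.
The remainder reaches 0 after 4 divisions, so the expansion has 4 partial quotients, read off in order.

[56; 1, 1, 2]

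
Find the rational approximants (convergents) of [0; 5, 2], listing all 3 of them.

Using the convergent recurrence p_i = a_i*p_{i-1} + p_{i-2}, q_i = a_i*q_{i-1} + q_{i-2} with p_{-2}=0, p_{-1}=1, q_{-2}=1, q_{-1}=0:
  i=0: a_0=0, p_0 = 0*1 + 0 = 0, q_0 = 0*0 + 1 = 1.
  i=1: a_1=5, p_1 = 5*0 + 1 = 1, q_1 = 5*1 + 0 = 5.
  i=2: a_2=2, p_2 = 2*1 + 0 = 2, q_2 = 2*5 + 1 = 11.

0/1, 1/5, 2/11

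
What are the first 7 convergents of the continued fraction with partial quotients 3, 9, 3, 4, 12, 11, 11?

3/1, 28/9, 87/28, 376/121, 4599/1480, 50965/16401, 565214/181891

Using the convergent recurrence p_i = a_i*p_{i-1} + p_{i-2}, q_i = a_i*q_{i-1} + q_{i-2} with p_{-2}=0, p_{-1}=1, q_{-2}=1, q_{-1}=0:
  i=0: a_0=3, p_0 = 3*1 + 0 = 3, q_0 = 3*0 + 1 = 1.
  i=1: a_1=9, p_1 = 9*3 + 1 = 28, q_1 = 9*1 + 0 = 9.
  i=2: a_2=3, p_2 = 3*28 + 3 = 87, q_2 = 3*9 + 1 = 28.
  i=3: a_3=4, p_3 = 4*87 + 28 = 376, q_3 = 4*28 + 9 = 121.
  i=4: a_4=12, p_4 = 12*376 + 87 = 4599, q_4 = 12*121 + 28 = 1480.
  i=5: a_5=11, p_5 = 11*4599 + 376 = 50965, q_5 = 11*1480 + 121 = 16401.
  i=6: a_6=11, p_6 = 11*50965 + 4599 = 565214, q_6 = 11*16401 + 1480 = 181891.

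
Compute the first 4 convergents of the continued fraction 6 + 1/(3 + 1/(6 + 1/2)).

Using the convergent recurrence p_i = a_i*p_{i-1} + p_{i-2}, q_i = a_i*q_{i-1} + q_{i-2} with p_{-2}=0, p_{-1}=1, q_{-2}=1, q_{-1}=0:
  i=0: a_0=6, p_0 = 6*1 + 0 = 6, q_0 = 6*0 + 1 = 1.
  i=1: a_1=3, p_1 = 3*6 + 1 = 19, q_1 = 3*1 + 0 = 3.
  i=2: a_2=6, p_2 = 6*19 + 6 = 120, q_2 = 6*3 + 1 = 19.
  i=3: a_3=2, p_3 = 2*120 + 19 = 259, q_3 = 2*19 + 3 = 41.

6/1, 19/3, 120/19, 259/41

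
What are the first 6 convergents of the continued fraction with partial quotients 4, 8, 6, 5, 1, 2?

4/1, 33/8, 202/49, 1043/253, 1245/302, 3533/857

Using the convergent recurrence p_i = a_i*p_{i-1} + p_{i-2}, q_i = a_i*q_{i-1} + q_{i-2} with p_{-2}=0, p_{-1}=1, q_{-2}=1, q_{-1}=0:
  i=0: a_0=4, p_0 = 4*1 + 0 = 4, q_0 = 4*0 + 1 = 1.
  i=1: a_1=8, p_1 = 8*4 + 1 = 33, q_1 = 8*1 + 0 = 8.
  i=2: a_2=6, p_2 = 6*33 + 4 = 202, q_2 = 6*8 + 1 = 49.
  i=3: a_3=5, p_3 = 5*202 + 33 = 1043, q_3 = 5*49 + 8 = 253.
  i=4: a_4=1, p_4 = 1*1043 + 202 = 1245, q_4 = 1*253 + 49 = 302.
  i=5: a_5=2, p_5 = 2*1245 + 1043 = 3533, q_5 = 2*302 + 253 = 857.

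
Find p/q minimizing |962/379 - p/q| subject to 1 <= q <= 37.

Expand x = 962/379 as a continued fraction with the Euclidean algorithm:
  962 = 2*379 + 204, so a_0 = 2.
  379 = 1*204 + 175, so a_1 = 1.
  204 = 1*175 + 29, so a_2 = 1.
  175 = 6*29 + 1, so a_3 = 6.
  29 = 29*1 + 0, so a_4 = 29.
so x = [2; 1, 1, 6, 29].
Convergents (p_i = a_i*p_{i-1} + p_{i-2}, q_i = a_i*q_{i-1} + q_{i-2} with p_{-2}=0, p_{-1}=1, q_{-2}=1, q_{-1}=0), until the denominator exceeds 37:
  i=0: a_0=2, p_0 = 2*1 + 0 = 2, q_0 = 2*0 + 1 = 1.
  i=1: a_1=1, p_1 = 1*2 + 1 = 3, q_1 = 1*1 + 0 = 1.
  i=2: a_2=1, p_2 = 1*3 + 2 = 5, q_2 = 1*1 + 1 = 2.
  i=3: a_3=6, p_3 = 6*5 + 3 = 33, q_3 = 6*2 + 1 = 13.
  i=4: a_4=29, p_4 = 29*33 + 5 = 962, q_4 = 29*13 + 2 = 379.
q_4 = 379 > 37, so the last convergent with denominator <= 37 is p_3/q_3 = 33/13.
The closest fraction with denominator <= 37 is either p_3/q_3 or the intermediate fraction (k*p_3 + p_2)/(k*q_3 + q_2) with the largest k >= 1 whose denominator stays <= 37; these approach x as k grows, and every other convergent or intermediate fraction in range is farther away.
Largest k: floor((37 - q_2)/q_3) = floor((37 - 2)/13) = 2.
That gives (2*33 + 5)/(2*13 + 2) = 71/28.
Compare the errors: |x - 33/13| = |962*13 - 33*379|/(379*13) = 1/4927, and |x - 71/28| = |962*28 - 71*379|/(379*28) = 27/10612.
Cross-multiplying, 1*10612 = 10612 < 133029 = 27*4927, so 1/4927 is smaller: the convergent 33/13 is closer to x than 71/28.

33/13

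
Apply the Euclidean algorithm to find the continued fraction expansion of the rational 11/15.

Run the Euclidean algorithm on 11 and 15; the successive quotients are the partial quotients a_0, a_1, ... (each step inverts the fractional part left over by the previous one):
  11 = 0*15 + 11, so a_0 = 0.
  15 = 1*11 + 4, so a_1 = 1.
  11 = 2*4 + 3, so a_2 = 2.
  4 = 1*3 + 1, so a_3 = 1.
  3 = 3*1 + 0, so a_4 = 3.
The remainder reaches 0 after 5 divisions, so the expansion has 5 partial quotients, read off in order.

[0; 1, 2, 1, 3]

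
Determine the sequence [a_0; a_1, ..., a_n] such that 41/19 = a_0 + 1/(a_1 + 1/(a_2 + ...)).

Run the Euclidean algorithm on 41 and 19; the successive quotients are the partial quotients a_0, a_1, ... (each step inverts the fractional part left over by the previous one):
  41 = 2*19 + 3, so a_0 = 2.
  19 = 6*3 + 1, so a_1 = 6.
  3 = 3*1 + 0, so a_2 = 3.
The remainder reaches 0 after 3 divisions, so the expansion has 3 partial quotients, read off in order.

[2; 6, 3]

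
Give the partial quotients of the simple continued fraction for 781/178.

[4; 2, 1, 1, 2, 1, 1, 1, 3]

Run the Euclidean algorithm on 781 and 178; the successive quotients are the partial quotients a_0, a_1, ... (each step inverts the fractional part left over by the previous one):
  781 = 4*178 + 69, so a_0 = 4.
  178 = 2*69 + 40, so a_1 = 2.
  69 = 1*40 + 29, so a_2 = 1.
  40 = 1*29 + 11, so a_3 = 1.
  29 = 2*11 + 7, so a_4 = 2.
  11 = 1*7 + 4, so a_5 = 1.
  7 = 1*4 + 3, so a_6 = 1.
  4 = 1*3 + 1, so a_7 = 1.
  3 = 3*1 + 0, so a_8 = 3.
The remainder reaches 0 after 9 divisions, so the expansion has 9 partial quotients, read off in order.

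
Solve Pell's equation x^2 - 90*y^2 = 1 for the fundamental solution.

(x, y) = (19, 2)

First expand sqrt(90) as a continued fraction. With x_i = (sqrt(90) + m_i)/d_i and (m_0, d_0) = (0, 1): a_0 = floor(sqrt(90)) = 9, since 9^2 = 81 <= 90 < 100 = 10^2.
Iterate m_{i+1} = d_i*a_i - m_i, d_{i+1} = (90 - m_{i+1}^2)/d_i, a_{i+1} = floor((a_0 + m_{i+1})/d_{i+1}):
  m_1 = 1*9 - 0 = 9, d_1 = (90 - 9^2)/1 = 9/1 = 9, a_1 = floor((9 + 9)/9) = 2.
  m_2 = 9*2 - 9 = 9, d_2 = (90 - 9^2)/9 = 9/9 = 1, a_2 = floor((9 + 9)/1) = 18.
  m_3 = 1*18 - 9 = 9, d_3 = (90 - 9^2)/1 = 9/1 = 9: (m_3, d_3) = (m_1, d_1) = (9, 9), so from here the quotients repeat a_1, a_2; the period length is 2.
So sqrt(90) = [9; (2, 18)] with period length k = 2.
k is even, so the fundamental solution of x^2 - 90y^2 = 1 is (p_{k-1}, q_{k-1}) = (p_1, q_1); compute convergents through index 1.
Convergents (p_i = a_i*p_{i-1} + p_{i-2}, q_i = a_i*q_{i-1} + q_{i-2} with p_{-2}=0, p_{-1}=1, q_{-2}=1, q_{-1}=0):
  i=0: a_0=9, p_0 = 9*1 + 0 = 9, q_0 = 9*0 + 1 = 1.
  i=1: a_1=2, p_1 = 2*9 + 1 = 19, q_1 = 2*1 + 0 = 2.
Check: 19^2 - 90*2^2 = 361 - 360 = 1, so (x, y) = (19, 2) solves the equation, and by the theorem it is the least positive solution.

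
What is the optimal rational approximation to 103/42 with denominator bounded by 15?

Expand x = 103/42 as a continued fraction with the Euclidean algorithm:
  103 = 2*42 + 19, so a_0 = 2.
  42 = 2*19 + 4, so a_1 = 2.
  19 = 4*4 + 3, so a_2 = 4.
  4 = 1*3 + 1, so a_3 = 1.
  3 = 3*1 + 0, so a_4 = 3.
so x = [2; 2, 4, 1, 3].
Convergents (p_i = a_i*p_{i-1} + p_{i-2}, q_i = a_i*q_{i-1} + q_{i-2} with p_{-2}=0, p_{-1}=1, q_{-2}=1, q_{-1}=0), until the denominator exceeds 15:
  i=0: a_0=2, p_0 = 2*1 + 0 = 2, q_0 = 2*0 + 1 = 1.
  i=1: a_1=2, p_1 = 2*2 + 1 = 5, q_1 = 2*1 + 0 = 2.
  i=2: a_2=4, p_2 = 4*5 + 2 = 22, q_2 = 4*2 + 1 = 9.
  i=3: a_3=1, p_3 = 1*22 + 5 = 27, q_3 = 1*9 + 2 = 11.
  i=4: a_4=3, p_4 = 3*27 + 22 = 103, q_4 = 3*11 + 9 = 42.
q_4 = 42 > 15, so the last convergent with denominator <= 15 is p_3/q_3 = 27/11.
The closest fraction with denominator <= 15 is either p_3/q_3 or the intermediate fraction (k*p_3 + p_2)/(k*q_3 + q_2) with the largest k >= 1 whose denominator stays <= 15; these approach x as k grows, and every other convergent or intermediate fraction in range is farther away.
Largest k: floor((15 - q_2)/q_3) = floor((15 - 9)/11) = 0.
Since k = 0, no intermediate fraction beyond p_3/q_3 has denominator <= 15, so the convergent 27/11 is the closest (its error is |103*11 - 27*42|/(42*11) = 1/462).

27/11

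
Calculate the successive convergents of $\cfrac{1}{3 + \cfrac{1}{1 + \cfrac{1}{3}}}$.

Using the convergent recurrence p_i = a_i*p_{i-1} + p_{i-2}, q_i = a_i*q_{i-1} + q_{i-2} with p_{-2}=0, p_{-1}=1, q_{-2}=1, q_{-1}=0:
  i=0: a_0=0, p_0 = 0*1 + 0 = 0, q_0 = 0*0 + 1 = 1.
  i=1: a_1=3, p_1 = 3*0 + 1 = 1, q_1 = 3*1 + 0 = 3.
  i=2: a_2=1, p_2 = 1*1 + 0 = 1, q_2 = 1*3 + 1 = 4.
  i=3: a_3=3, p_3 = 3*1 + 1 = 4, q_3 = 3*4 + 3 = 15.

0/1, 1/3, 1/4, 4/15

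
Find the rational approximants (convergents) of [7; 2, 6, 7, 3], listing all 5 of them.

7/1, 15/2, 97/13, 694/93, 2179/292

Using the convergent recurrence p_i = a_i*p_{i-1} + p_{i-2}, q_i = a_i*q_{i-1} + q_{i-2} with p_{-2}=0, p_{-1}=1, q_{-2}=1, q_{-1}=0:
  i=0: a_0=7, p_0 = 7*1 + 0 = 7, q_0 = 7*0 + 1 = 1.
  i=1: a_1=2, p_1 = 2*7 + 1 = 15, q_1 = 2*1 + 0 = 2.
  i=2: a_2=6, p_2 = 6*15 + 7 = 97, q_2 = 6*2 + 1 = 13.
  i=3: a_3=7, p_3 = 7*97 + 15 = 694, q_3 = 7*13 + 2 = 93.
  i=4: a_4=3, p_4 = 3*694 + 97 = 2179, q_4 = 3*93 + 13 = 292.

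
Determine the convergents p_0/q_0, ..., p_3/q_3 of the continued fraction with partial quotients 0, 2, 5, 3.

Using the convergent recurrence p_i = a_i*p_{i-1} + p_{i-2}, q_i = a_i*q_{i-1} + q_{i-2} with p_{-2}=0, p_{-1}=1, q_{-2}=1, q_{-1}=0:
  i=0: a_0=0, p_0 = 0*1 + 0 = 0, q_0 = 0*0 + 1 = 1.
  i=1: a_1=2, p_1 = 2*0 + 1 = 1, q_1 = 2*1 + 0 = 2.
  i=2: a_2=5, p_2 = 5*1 + 0 = 5, q_2 = 5*2 + 1 = 11.
  i=3: a_3=3, p_3 = 3*5 + 1 = 16, q_3 = 3*11 + 2 = 35.

0/1, 1/2, 5/11, 16/35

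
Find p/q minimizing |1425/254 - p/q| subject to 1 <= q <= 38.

Expand x = 1425/254 as a continued fraction with the Euclidean algorithm:
  1425 = 5*254 + 155, so a_0 = 5.
  254 = 1*155 + 99, so a_1 = 1.
  155 = 1*99 + 56, so a_2 = 1.
  99 = 1*56 + 43, so a_3 = 1.
  56 = 1*43 + 13, so a_4 = 1.
  43 = 3*13 + 4, so a_5 = 3.
  13 = 3*4 + 1, so a_6 = 3.
  4 = 4*1 + 0, so a_7 = 4.
so x = [5; 1, 1, 1, 1, 3, 3, 4].
Convergents (p_i = a_i*p_{i-1} + p_{i-2}, q_i = a_i*q_{i-1} + q_{i-2} with p_{-2}=0, p_{-1}=1, q_{-2}=1, q_{-1}=0), until the denominator exceeds 38:
  i=0: a_0=5, p_0 = 5*1 + 0 = 5, q_0 = 5*0 + 1 = 1.
  i=1: a_1=1, p_1 = 1*5 + 1 = 6, q_1 = 1*1 + 0 = 1.
  i=2: a_2=1, p_2 = 1*6 + 5 = 11, q_2 = 1*1 + 1 = 2.
  i=3: a_3=1, p_3 = 1*11 + 6 = 17, q_3 = 1*2 + 1 = 3.
  i=4: a_4=1, p_4 = 1*17 + 11 = 28, q_4 = 1*3 + 2 = 5.
  i=5: a_5=3, p_5 = 3*28 + 17 = 101, q_5 = 3*5 + 3 = 18.
  i=6: a_6=3, p_6 = 3*101 + 28 = 331, q_6 = 3*18 + 5 = 59.
q_6 = 59 > 38, so the last convergent with denominator <= 38 is p_5/q_5 = 101/18.
The closest fraction with denominator <= 38 is either p_5/q_5 or the intermediate fraction (k*p_5 + p_4)/(k*q_5 + q_4) with the largest k >= 1 whose denominator stays <= 38; these approach x as k grows, and every other convergent or intermediate fraction in range is farther away.
Largest k: floor((38 - q_4)/q_5) = floor((38 - 5)/18) = 1.
That gives (1*101 + 28)/(1*18 + 5) = 129/23.
Compare the errors: |x - 101/18| = |1425*18 - 101*254|/(254*18) = 4/4572, and |x - 129/23| = |1425*23 - 129*254|/(254*23) = 9/5842.
Cross-multiplying, 4*5842 = 23368 < 41148 = 9*4572, so 4/4572 is smaller: the convergent 101/18 is closer to x than 129/23.

101/18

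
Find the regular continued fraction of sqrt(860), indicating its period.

Write x_i = (sqrt(860) + m_i)/d_i with (m_0, d_0) = (0, 1). a_0 = floor(sqrt(860)) = 29, since 29^2 = 841 <= 860 < 900 = 30^2.
Iterate m_{i+1} = d_i*a_i - m_i, d_{i+1} = (860 - m_{i+1}^2)/d_i, a_{i+1} = floor((a_0 + m_{i+1})/d_{i+1}):
  m_1 = 1*29 - 0 = 29, d_1 = (860 - 29^2)/1 = 19/1 = 19, a_1 = floor((29 + 29)/19) = 3.
  m_2 = 19*3 - 29 = 28, d_2 = (860 - 28^2)/19 = 76/19 = 4, a_2 = floor((29 + 28)/4) = 14.
  m_3 = 4*14 - 28 = 28, d_3 = (860 - 28^2)/4 = 76/4 = 19, a_3 = floor((29 + 28)/19) = 3.
  m_4 = 19*3 - 28 = 29, d_4 = (860 - 29^2)/19 = 19/19 = 1, a_4 = floor((29 + 29)/1) = 58.
  m_5 = 1*58 - 29 = 29, d_5 = (860 - 29^2)/1 = 19/1 = 19: (m_5, d_5) = (m_1, d_1) = (29, 19), so from here the quotients repeat a_1, ..., a_4; the period length is 4.
Hence the expansion of sqrt(860) is a_0 = 29 followed by the repeating block 3, 14, 3, 58 (period 4).

[29; (3, 14, 3, 58)]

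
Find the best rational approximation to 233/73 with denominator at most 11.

Expand x = 233/73 as a continued fraction with the Euclidean algorithm:
  233 = 3*73 + 14, so a_0 = 3.
  73 = 5*14 + 3, so a_1 = 5.
  14 = 4*3 + 2, so a_2 = 4.
  3 = 1*2 + 1, so a_3 = 1.
  2 = 2*1 + 0, so a_4 = 2.
so x = [3; 5, 4, 1, 2].
Convergents (p_i = a_i*p_{i-1} + p_{i-2}, q_i = a_i*q_{i-1} + q_{i-2} with p_{-2}=0, p_{-1}=1, q_{-2}=1, q_{-1}=0), until the denominator exceeds 11:
  i=0: a_0=3, p_0 = 3*1 + 0 = 3, q_0 = 3*0 + 1 = 1.
  i=1: a_1=5, p_1 = 5*3 + 1 = 16, q_1 = 5*1 + 0 = 5.
  i=2: a_2=4, p_2 = 4*16 + 3 = 67, q_2 = 4*5 + 1 = 21.
q_2 = 21 > 11, so the last convergent with denominator <= 11 is p_1/q_1 = 16/5.
The closest fraction with denominator <= 11 is either p_1/q_1 or the intermediate fraction (k*p_1 + p_0)/(k*q_1 + q_0) with the largest k >= 1 whose denominator stays <= 11; these approach x as k grows, and every other convergent or intermediate fraction in range is farther away.
Largest k: floor((11 - q_0)/q_1) = floor((11 - 1)/5) = 2.
That gives (2*16 + 3)/(2*5 + 1) = 35/11.
Compare the errors: |x - 16/5| = |233*5 - 16*73|/(73*5) = 3/365, and |x - 35/11| = |233*11 - 35*73|/(73*11) = 8/803.
Cross-multiplying, 3*803 = 2409 < 2920 = 8*365, so 3/365 is smaller: the convergent 16/5 is closer to x than 35/11.

16/5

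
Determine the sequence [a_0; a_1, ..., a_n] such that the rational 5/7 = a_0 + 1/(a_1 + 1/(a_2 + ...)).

[0; 1, 2, 2]

Run the Euclidean algorithm on 5 and 7; the successive quotients are the partial quotients a_0, a_1, ... (each step inverts the fractional part left over by the previous one):
  5 = 0*7 + 5, so a_0 = 0.
  7 = 1*5 + 2, so a_1 = 1.
  5 = 2*2 + 1, so a_2 = 2.
  2 = 2*1 + 0, so a_3 = 2.
The remainder reaches 0 after 4 divisions, so the expansion has 4 partial quotients, read off in order.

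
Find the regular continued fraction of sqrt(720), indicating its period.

[26; (1, 4, 1, 52)]

Write x_i = (sqrt(720) + m_i)/d_i with (m_0, d_0) = (0, 1). a_0 = floor(sqrt(720)) = 26, since 26^2 = 676 <= 720 < 729 = 27^2.
Iterate m_{i+1} = d_i*a_i - m_i, d_{i+1} = (720 - m_{i+1}^2)/d_i, a_{i+1} = floor((a_0 + m_{i+1})/d_{i+1}):
  m_1 = 1*26 - 0 = 26, d_1 = (720 - 26^2)/1 = 44/1 = 44, a_1 = floor((26 + 26)/44) = 1.
  m_2 = 44*1 - 26 = 18, d_2 = (720 - 18^2)/44 = 396/44 = 9, a_2 = floor((26 + 18)/9) = 4.
  m_3 = 9*4 - 18 = 18, d_3 = (720 - 18^2)/9 = 396/9 = 44, a_3 = floor((26 + 18)/44) = 1.
  m_4 = 44*1 - 18 = 26, d_4 = (720 - 26^2)/44 = 44/44 = 1, a_4 = floor((26 + 26)/1) = 52.
  m_5 = 1*52 - 26 = 26, d_5 = (720 - 26^2)/1 = 44/1 = 44: (m_5, d_5) = (m_1, d_1) = (26, 44), so from here the quotients repeat a_1, ..., a_4; the period length is 4.
Hence the expansion of sqrt(720) is a_0 = 26 followed by the repeating block 1, 4, 1, 52 (period 4).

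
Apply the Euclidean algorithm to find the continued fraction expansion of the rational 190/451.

[0; 2, 2, 1, 2, 11, 2]

Run the Euclidean algorithm on 190 and 451; the successive quotients are the partial quotients a_0, a_1, ... (each step inverts the fractional part left over by the previous one):
  190 = 0*451 + 190, so a_0 = 0.
  451 = 2*190 + 71, so a_1 = 2.
  190 = 2*71 + 48, so a_2 = 2.
  71 = 1*48 + 23, so a_3 = 1.
  48 = 2*23 + 2, so a_4 = 2.
  23 = 11*2 + 1, so a_5 = 11.
  2 = 2*1 + 0, so a_6 = 2.
The remainder reaches 0 after 7 divisions, so the expansion has 7 partial quotients, read off in order.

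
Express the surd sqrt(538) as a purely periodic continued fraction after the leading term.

[23; (5, 7, 1, 1, 7, 5, 46)]

Write x_i = (sqrt(538) + m_i)/d_i with (m_0, d_0) = (0, 1). a_0 = floor(sqrt(538)) = 23, since 23^2 = 529 <= 538 < 576 = 24^2.
Iterate m_{i+1} = d_i*a_i - m_i, d_{i+1} = (538 - m_{i+1}^2)/d_i, a_{i+1} = floor((a_0 + m_{i+1})/d_{i+1}):
  m_1 = 1*23 - 0 = 23, d_1 = (538 - 23^2)/1 = 9/1 = 9, a_1 = floor((23 + 23)/9) = 5.
  m_2 = 9*5 - 23 = 22, d_2 = (538 - 22^2)/9 = 54/9 = 6, a_2 = floor((23 + 22)/6) = 7.
  m_3 = 6*7 - 22 = 20, d_3 = (538 - 20^2)/6 = 138/6 = 23, a_3 = floor((23 + 20)/23) = 1.
  m_4 = 23*1 - 20 = 3, d_4 = (538 - 3^2)/23 = 529/23 = 23, a_4 = floor((23 + 3)/23) = 1.
  m_5 = 23*1 - 3 = 20, d_5 = (538 - 20^2)/23 = 138/23 = 6, a_5 = floor((23 + 20)/6) = 7.
  m_6 = 6*7 - 20 = 22, d_6 = (538 - 22^2)/6 = 54/6 = 9, a_6 = floor((23 + 22)/9) = 5.
  m_7 = 9*5 - 22 = 23, d_7 = (538 - 23^2)/9 = 9/9 = 1, a_7 = floor((23 + 23)/1) = 46.
  m_8 = 1*46 - 23 = 23, d_8 = (538 - 23^2)/1 = 9/1 = 9: (m_8, d_8) = (m_1, d_1) = (23, 9), so from here the quotients repeat a_1, ..., a_7; the period length is 7.
Hence the expansion of sqrt(538) is a_0 = 23 followed by the repeating block 5, 7, 1, 1, 7, 5, 46 (period 7).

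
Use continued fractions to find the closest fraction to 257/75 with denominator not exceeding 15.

24/7

Expand x = 257/75 as a continued fraction with the Euclidean algorithm:
  257 = 3*75 + 32, so a_0 = 3.
  75 = 2*32 + 11, so a_1 = 2.
  32 = 2*11 + 10, so a_2 = 2.
  11 = 1*10 + 1, so a_3 = 1.
  10 = 10*1 + 0, so a_4 = 10.
so x = [3; 2, 2, 1, 10].
Convergents (p_i = a_i*p_{i-1} + p_{i-2}, q_i = a_i*q_{i-1} + q_{i-2} with p_{-2}=0, p_{-1}=1, q_{-2}=1, q_{-1}=0), until the denominator exceeds 15:
  i=0: a_0=3, p_0 = 3*1 + 0 = 3, q_0 = 3*0 + 1 = 1.
  i=1: a_1=2, p_1 = 2*3 + 1 = 7, q_1 = 2*1 + 0 = 2.
  i=2: a_2=2, p_2 = 2*7 + 3 = 17, q_2 = 2*2 + 1 = 5.
  i=3: a_3=1, p_3 = 1*17 + 7 = 24, q_3 = 1*5 + 2 = 7.
  i=4: a_4=10, p_4 = 10*24 + 17 = 257, q_4 = 10*7 + 5 = 75.
q_4 = 75 > 15, so the last convergent with denominator <= 15 is p_3/q_3 = 24/7.
The closest fraction with denominator <= 15 is either p_3/q_3 or the intermediate fraction (k*p_3 + p_2)/(k*q_3 + q_2) with the largest k >= 1 whose denominator stays <= 15; these approach x as k grows, and every other convergent or intermediate fraction in range is farther away.
Largest k: floor((15 - q_2)/q_3) = floor((15 - 5)/7) = 1.
That gives (1*24 + 17)/(1*7 + 5) = 41/12.
Compare the errors: |x - 24/7| = |257*7 - 24*75|/(75*7) = 1/525, and |x - 41/12| = |257*12 - 41*75|/(75*12) = 9/900.
Cross-multiplying, 1*900 = 900 < 4725 = 9*525, so 1/525 is smaller: the convergent 24/7 is closer to x than 41/12.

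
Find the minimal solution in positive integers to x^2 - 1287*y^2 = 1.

(x, y) = (287, 8)

First expand sqrt(1287) as a continued fraction. With x_i = (sqrt(1287) + m_i)/d_i and (m_0, d_0) = (0, 1): a_0 = floor(sqrt(1287)) = 35, since 35^2 = 1225 <= 1287 < 1296 = 36^2.
Iterate m_{i+1} = d_i*a_i - m_i, d_{i+1} = (1287 - m_{i+1}^2)/d_i, a_{i+1} = floor((a_0 + m_{i+1})/d_{i+1}):
  m_1 = 1*35 - 0 = 35, d_1 = (1287 - 35^2)/1 = 62/1 = 62, a_1 = floor((35 + 35)/62) = 1.
  m_2 = 62*1 - 35 = 27, d_2 = (1287 - 27^2)/62 = 558/62 = 9, a_2 = floor((35 + 27)/9) = 6.
  m_3 = 9*6 - 27 = 27, d_3 = (1287 - 27^2)/9 = 558/9 = 62, a_3 = floor((35 + 27)/62) = 1.
  m_4 = 62*1 - 27 = 35, d_4 = (1287 - 35^2)/62 = 62/62 = 1, a_4 = floor((35 + 35)/1) = 70.
  m_5 = 1*70 - 35 = 35, d_5 = (1287 - 35^2)/1 = 62/1 = 62: (m_5, d_5) = (m_1, d_1) = (35, 62), so from here the quotients repeat a_1, ..., a_4; the period length is 4.
So sqrt(1287) = [35; (1, 6, 1, 70)] with period length k = 4.
k is even, so the fundamental solution of x^2 - 1287y^2 = 1 is (p_{k-1}, q_{k-1}) = (p_3, q_3); compute convergents through index 3.
Convergents (p_i = a_i*p_{i-1} + p_{i-2}, q_i = a_i*q_{i-1} + q_{i-2} with p_{-2}=0, p_{-1}=1, q_{-2}=1, q_{-1}=0):
  i=0: a_0=35, p_0 = 35*1 + 0 = 35, q_0 = 35*0 + 1 = 1.
  i=1: a_1=1, p_1 = 1*35 + 1 = 36, q_1 = 1*1 + 0 = 1.
  i=2: a_2=6, p_2 = 6*36 + 35 = 251, q_2 = 6*1 + 1 = 7.
  i=3: a_3=1, p_3 = 1*251 + 36 = 287, q_3 = 1*7 + 1 = 8.
Check: 287^2 - 1287*8^2 = 82369 - 82368 = 1, so (x, y) = (287, 8) solves the equation, and by the theorem it is the least positive solution.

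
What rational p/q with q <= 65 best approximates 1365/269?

Expand x = 1365/269 as a continued fraction with the Euclidean algorithm:
  1365 = 5*269 + 20, so a_0 = 5.
  269 = 13*20 + 9, so a_1 = 13.
  20 = 2*9 + 2, so a_2 = 2.
  9 = 4*2 + 1, so a_3 = 4.
  2 = 2*1 + 0, so a_4 = 2.
so x = [5; 13, 2, 4, 2].
Convergents (p_i = a_i*p_{i-1} + p_{i-2}, q_i = a_i*q_{i-1} + q_{i-2} with p_{-2}=0, p_{-1}=1, q_{-2}=1, q_{-1}=0), until the denominator exceeds 65:
  i=0: a_0=5, p_0 = 5*1 + 0 = 5, q_0 = 5*0 + 1 = 1.
  i=1: a_1=13, p_1 = 13*5 + 1 = 66, q_1 = 13*1 + 0 = 13.
  i=2: a_2=2, p_2 = 2*66 + 5 = 137, q_2 = 2*13 + 1 = 27.
  i=3: a_3=4, p_3 = 4*137 + 66 = 614, q_3 = 4*27 + 13 = 121.
q_3 = 121 > 65, so the last convergent with denominator <= 65 is p_2/q_2 = 137/27.
The closest fraction with denominator <= 65 is either p_2/q_2 or the intermediate fraction (k*p_2 + p_1)/(k*q_2 + q_1) with the largest k >= 1 whose denominator stays <= 65; these approach x as k grows, and every other convergent or intermediate fraction in range is farther away.
Largest k: floor((65 - q_1)/q_2) = floor((65 - 13)/27) = 1.
That gives (1*137 + 66)/(1*27 + 13) = 203/40.
Compare the errors: |x - 137/27| = |1365*27 - 137*269|/(269*27) = 2/7263, and |x - 203/40| = |1365*40 - 203*269|/(269*40) = 7/10760.
Cross-multiplying, 2*10760 = 21520 < 50841 = 7*7263, so 2/7263 is smaller: the convergent 137/27 is closer to x than 203/40.

137/27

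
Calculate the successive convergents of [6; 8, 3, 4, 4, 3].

Using the convergent recurrence p_i = a_i*p_{i-1} + p_{i-2}, q_i = a_i*q_{i-1} + q_{i-2} with p_{-2}=0, p_{-1}=1, q_{-2}=1, q_{-1}=0:
  i=0: a_0=6, p_0 = 6*1 + 0 = 6, q_0 = 6*0 + 1 = 1.
  i=1: a_1=8, p_1 = 8*6 + 1 = 49, q_1 = 8*1 + 0 = 8.
  i=2: a_2=3, p_2 = 3*49 + 6 = 153, q_2 = 3*8 + 1 = 25.
  i=3: a_3=4, p_3 = 4*153 + 49 = 661, q_3 = 4*25 + 8 = 108.
  i=4: a_4=4, p_4 = 4*661 + 153 = 2797, q_4 = 4*108 + 25 = 457.
  i=5: a_5=3, p_5 = 3*2797 + 661 = 9052, q_5 = 3*457 + 108 = 1479.

6/1, 49/8, 153/25, 661/108, 2797/457, 9052/1479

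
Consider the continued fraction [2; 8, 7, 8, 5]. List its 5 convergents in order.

Using the convergent recurrence p_i = a_i*p_{i-1} + p_{i-2}, q_i = a_i*q_{i-1} + q_{i-2} with p_{-2}=0, p_{-1}=1, q_{-2}=1, q_{-1}=0:
  i=0: a_0=2, p_0 = 2*1 + 0 = 2, q_0 = 2*0 + 1 = 1.
  i=1: a_1=8, p_1 = 8*2 + 1 = 17, q_1 = 8*1 + 0 = 8.
  i=2: a_2=7, p_2 = 7*17 + 2 = 121, q_2 = 7*8 + 1 = 57.
  i=3: a_3=8, p_3 = 8*121 + 17 = 985, q_3 = 8*57 + 8 = 464.
  i=4: a_4=5, p_4 = 5*985 + 121 = 5046, q_4 = 5*464 + 57 = 2377.

2/1, 17/8, 121/57, 985/464, 5046/2377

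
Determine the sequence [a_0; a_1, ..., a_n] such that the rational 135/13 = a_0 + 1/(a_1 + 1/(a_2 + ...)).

[10; 2, 1, 1, 2]

Run the Euclidean algorithm on 135 and 13; the successive quotients are the partial quotients a_0, a_1, ... (each step inverts the fractional part left over by the previous one):
  135 = 10*13 + 5, so a_0 = 10.
  13 = 2*5 + 3, so a_1 = 2.
  5 = 1*3 + 2, so a_2 = 1.
  3 = 1*2 + 1, so a_3 = 1.
  2 = 2*1 + 0, so a_4 = 2.
The remainder reaches 0 after 5 divisions, so the expansion has 5 partial quotients, read off in order.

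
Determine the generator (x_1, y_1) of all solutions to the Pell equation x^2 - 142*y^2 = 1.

First expand sqrt(142) as a continued fraction. With x_i = (sqrt(142) + m_i)/d_i and (m_0, d_0) = (0, 1): a_0 = floor(sqrt(142)) = 11, since 11^2 = 121 <= 142 < 144 = 12^2.
Iterate m_{i+1} = d_i*a_i - m_i, d_{i+1} = (142 - m_{i+1}^2)/d_i, a_{i+1} = floor((a_0 + m_{i+1})/d_{i+1}):
  m_1 = 1*11 - 0 = 11, d_1 = (142 - 11^2)/1 = 21/1 = 21, a_1 = floor((11 + 11)/21) = 1.
  m_2 = 21*1 - 11 = 10, d_2 = (142 - 10^2)/21 = 42/21 = 2, a_2 = floor((11 + 10)/2) = 10.
  m_3 = 2*10 - 10 = 10, d_3 = (142 - 10^2)/2 = 42/2 = 21, a_3 = floor((11 + 10)/21) = 1.
  m_4 = 21*1 - 10 = 11, d_4 = (142 - 11^2)/21 = 21/21 = 1, a_4 = floor((11 + 11)/1) = 22.
  m_5 = 1*22 - 11 = 11, d_5 = (142 - 11^2)/1 = 21/1 = 21: (m_5, d_5) = (m_1, d_1) = (11, 21), so from here the quotients repeat a_1, ..., a_4; the period length is 4.
So sqrt(142) = [11; (1, 10, 1, 22)] with period length k = 4.
k is even, so the fundamental solution of x^2 - 142y^2 = 1 is (p_{k-1}, q_{k-1}) = (p_3, q_3); compute convergents through index 3.
Convergents (p_i = a_i*p_{i-1} + p_{i-2}, q_i = a_i*q_{i-1} + q_{i-2} with p_{-2}=0, p_{-1}=1, q_{-2}=1, q_{-1}=0):
  i=0: a_0=11, p_0 = 11*1 + 0 = 11, q_0 = 11*0 + 1 = 1.
  i=1: a_1=1, p_1 = 1*11 + 1 = 12, q_1 = 1*1 + 0 = 1.
  i=2: a_2=10, p_2 = 10*12 + 11 = 131, q_2 = 10*1 + 1 = 11.
  i=3: a_3=1, p_3 = 1*131 + 12 = 143, q_3 = 1*11 + 1 = 12.
Check: 143^2 - 142*12^2 = 20449 - 20448 = 1, so (x, y) = (143, 12) solves the equation, and by the theorem it is the least positive solution.

(x, y) = (143, 12)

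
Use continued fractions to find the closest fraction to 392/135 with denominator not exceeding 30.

Expand x = 392/135 as a continued fraction with the Euclidean algorithm:
  392 = 2*135 + 122, so a_0 = 2.
  135 = 1*122 + 13, so a_1 = 1.
  122 = 9*13 + 5, so a_2 = 9.
  13 = 2*5 + 3, so a_3 = 2.
  5 = 1*3 + 2, so a_4 = 1.
  3 = 1*2 + 1, so a_5 = 1.
  2 = 2*1 + 0, so a_6 = 2.
so x = [2; 1, 9, 2, 1, 1, 2].
Convergents (p_i = a_i*p_{i-1} + p_{i-2}, q_i = a_i*q_{i-1} + q_{i-2} with p_{-2}=0, p_{-1}=1, q_{-2}=1, q_{-1}=0), until the denominator exceeds 30:
  i=0: a_0=2, p_0 = 2*1 + 0 = 2, q_0 = 2*0 + 1 = 1.
  i=1: a_1=1, p_1 = 1*2 + 1 = 3, q_1 = 1*1 + 0 = 1.
  i=2: a_2=9, p_2 = 9*3 + 2 = 29, q_2 = 9*1 + 1 = 10.
  i=3: a_3=2, p_3 = 2*29 + 3 = 61, q_3 = 2*10 + 1 = 21.
  i=4: a_4=1, p_4 = 1*61 + 29 = 90, q_4 = 1*21 + 10 = 31.
q_4 = 31 > 30, so the last convergent with denominator <= 30 is p_3/q_3 = 61/21.
The closest fraction with denominator <= 30 is either p_3/q_3 or the intermediate fraction (k*p_3 + p_2)/(k*q_3 + q_2) with the largest k >= 1 whose denominator stays <= 30; these approach x as k grows, and every other convergent or intermediate fraction in range is farther away.
Largest k: floor((30 - q_2)/q_3) = floor((30 - 10)/21) = 0.
Since k = 0, no intermediate fraction beyond p_3/q_3 has denominator <= 30, so the convergent 61/21 is the closest (its error is |392*21 - 61*135|/(135*21) = 3/2835).

61/21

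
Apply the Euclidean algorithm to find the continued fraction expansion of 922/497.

Run the Euclidean algorithm on 922 and 497; the successive quotients are the partial quotients a_0, a_1, ... (each step inverts the fractional part left over by the previous one):
  922 = 1*497 + 425, so a_0 = 1.
  497 = 1*425 + 72, so a_1 = 1.
  425 = 5*72 + 65, so a_2 = 5.
  72 = 1*65 + 7, so a_3 = 1.
  65 = 9*7 + 2, so a_4 = 9.
  7 = 3*2 + 1, so a_5 = 3.
  2 = 2*1 + 0, so a_6 = 2.
The remainder reaches 0 after 7 divisions, so the expansion has 7 partial quotients, read off in order.

[1; 1, 5, 1, 9, 3, 2]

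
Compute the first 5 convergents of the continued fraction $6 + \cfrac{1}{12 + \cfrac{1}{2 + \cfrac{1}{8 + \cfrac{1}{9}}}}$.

Using the convergent recurrence p_i = a_i*p_{i-1} + p_{i-2}, q_i = a_i*q_{i-1} + q_{i-2} with p_{-2}=0, p_{-1}=1, q_{-2}=1, q_{-1}=0:
  i=0: a_0=6, p_0 = 6*1 + 0 = 6, q_0 = 6*0 + 1 = 1.
  i=1: a_1=12, p_1 = 12*6 + 1 = 73, q_1 = 12*1 + 0 = 12.
  i=2: a_2=2, p_2 = 2*73 + 6 = 152, q_2 = 2*12 + 1 = 25.
  i=3: a_3=8, p_3 = 8*152 + 73 = 1289, q_3 = 8*25 + 12 = 212.
  i=4: a_4=9, p_4 = 9*1289 + 152 = 11753, q_4 = 9*212 + 25 = 1933.

6/1, 73/12, 152/25, 1289/212, 11753/1933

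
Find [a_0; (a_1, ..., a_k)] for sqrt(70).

[8; (2, 1, 2, 1, 2, 16)]

Write x_i = (sqrt(70) + m_i)/d_i with (m_0, d_0) = (0, 1). a_0 = floor(sqrt(70)) = 8, since 8^2 = 64 <= 70 < 81 = 9^2.
Iterate m_{i+1} = d_i*a_i - m_i, d_{i+1} = (70 - m_{i+1}^2)/d_i, a_{i+1} = floor((a_0 + m_{i+1})/d_{i+1}):
  m_1 = 1*8 - 0 = 8, d_1 = (70 - 8^2)/1 = 6/1 = 6, a_1 = floor((8 + 8)/6) = 2.
  m_2 = 6*2 - 8 = 4, d_2 = (70 - 4^2)/6 = 54/6 = 9, a_2 = floor((8 + 4)/9) = 1.
  m_3 = 9*1 - 4 = 5, d_3 = (70 - 5^2)/9 = 45/9 = 5, a_3 = floor((8 + 5)/5) = 2.
  m_4 = 5*2 - 5 = 5, d_4 = (70 - 5^2)/5 = 45/5 = 9, a_4 = floor((8 + 5)/9) = 1.
  m_5 = 9*1 - 5 = 4, d_5 = (70 - 4^2)/9 = 54/9 = 6, a_5 = floor((8 + 4)/6) = 2.
  m_6 = 6*2 - 4 = 8, d_6 = (70 - 8^2)/6 = 6/6 = 1, a_6 = floor((8 + 8)/1) = 16.
  m_7 = 1*16 - 8 = 8, d_7 = (70 - 8^2)/1 = 6/1 = 6: (m_7, d_7) = (m_1, d_1) = (8, 6), so from here the quotients repeat a_1, ..., a_6; the period length is 6.
Hence the expansion of sqrt(70) is a_0 = 8 followed by the repeating block 2, 1, 2, 1, 2, 16 (period 6).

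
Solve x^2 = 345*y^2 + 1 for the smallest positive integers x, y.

(x, y) = (6761, 364)

First expand sqrt(345) as a continued fraction. With x_i = (sqrt(345) + m_i)/d_i and (m_0, d_0) = (0, 1): a_0 = floor(sqrt(345)) = 18, since 18^2 = 324 <= 345 < 361 = 19^2.
Iterate m_{i+1} = d_i*a_i - m_i, d_{i+1} = (345 - m_{i+1}^2)/d_i, a_{i+1} = floor((a_0 + m_{i+1})/d_{i+1}):
  m_1 = 1*18 - 0 = 18, d_1 = (345 - 18^2)/1 = 21/1 = 21, a_1 = floor((18 + 18)/21) = 1.
  m_2 = 21*1 - 18 = 3, d_2 = (345 - 3^2)/21 = 336/21 = 16, a_2 = floor((18 + 3)/16) = 1.
  m_3 = 16*1 - 3 = 13, d_3 = (345 - 13^2)/16 = 176/16 = 11, a_3 = floor((18 + 13)/11) = 2.
  m_4 = 11*2 - 13 = 9, d_4 = (345 - 9^2)/11 = 264/11 = 24, a_4 = floor((18 + 9)/24) = 1.
  m_5 = 24*1 - 9 = 15, d_5 = (345 - 15^2)/24 = 120/24 = 5, a_5 = floor((18 + 15)/5) = 6.
  m_6 = 5*6 - 15 = 15, d_6 = (345 - 15^2)/5 = 120/5 = 24, a_6 = floor((18 + 15)/24) = 1.
  m_7 = 24*1 - 15 = 9, d_7 = (345 - 9^2)/24 = 264/24 = 11, a_7 = floor((18 + 9)/11) = 2.
  m_8 = 11*2 - 9 = 13, d_8 = (345 - 13^2)/11 = 176/11 = 16, a_8 = floor((18 + 13)/16) = 1.
  m_9 = 16*1 - 13 = 3, d_9 = (345 - 3^2)/16 = 336/16 = 21, a_9 = floor((18 + 3)/21) = 1.
  m_10 = 21*1 - 3 = 18, d_10 = (345 - 18^2)/21 = 21/21 = 1, a_10 = floor((18 + 18)/1) = 36.
  m_11 = 1*36 - 18 = 18, d_11 = (345 - 18^2)/1 = 21/1 = 21: (m_11, d_11) = (m_1, d_1) = (18, 21), so from here the quotients repeat a_1, ..., a_10; the period length is 10.
So sqrt(345) = [18; (1, 1, 2, 1, 6, 1, 2, 1, 1, 36)] with period length k = 10.
k is even, so the fundamental solution of x^2 - 345y^2 = 1 is (p_{k-1}, q_{k-1}) = (p_9, q_9); compute convergents through index 9.
Convergents (p_i = a_i*p_{i-1} + p_{i-2}, q_i = a_i*q_{i-1} + q_{i-2} with p_{-2}=0, p_{-1}=1, q_{-2}=1, q_{-1}=0):
  i=0: a_0=18, p_0 = 18*1 + 0 = 18, q_0 = 18*0 + 1 = 1.
  i=1: a_1=1, p_1 = 1*18 + 1 = 19, q_1 = 1*1 + 0 = 1.
  i=2: a_2=1, p_2 = 1*19 + 18 = 37, q_2 = 1*1 + 1 = 2.
  i=3: a_3=2, p_3 = 2*37 + 19 = 93, q_3 = 2*2 + 1 = 5.
  i=4: a_4=1, p_4 = 1*93 + 37 = 130, q_4 = 1*5 + 2 = 7.
  i=5: a_5=6, p_5 = 6*130 + 93 = 873, q_5 = 6*7 + 5 = 47.
  i=6: a_6=1, p_6 = 1*873 + 130 = 1003, q_6 = 1*47 + 7 = 54.
  i=7: a_7=2, p_7 = 2*1003 + 873 = 2879, q_7 = 2*54 + 47 = 155.
  i=8: a_8=1, p_8 = 1*2879 + 1003 = 3882, q_8 = 1*155 + 54 = 209.
  i=9: a_9=1, p_9 = 1*3882 + 2879 = 6761, q_9 = 1*209 + 155 = 364.
Check: 6761^2 - 345*364^2 = 45711121 - 45711120 = 1, so (x, y) = (6761, 364) solves the equation, and by the theorem it is the least positive solution.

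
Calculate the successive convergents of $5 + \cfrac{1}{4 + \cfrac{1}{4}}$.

5/1, 21/4, 89/17

Using the convergent recurrence p_i = a_i*p_{i-1} + p_{i-2}, q_i = a_i*q_{i-1} + q_{i-2} with p_{-2}=0, p_{-1}=1, q_{-2}=1, q_{-1}=0:
  i=0: a_0=5, p_0 = 5*1 + 0 = 5, q_0 = 5*0 + 1 = 1.
  i=1: a_1=4, p_1 = 4*5 + 1 = 21, q_1 = 4*1 + 0 = 4.
  i=2: a_2=4, p_2 = 4*21 + 5 = 89, q_2 = 4*4 + 1 = 17.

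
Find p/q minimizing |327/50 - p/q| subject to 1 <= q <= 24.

85/13

Expand x = 327/50 as a continued fraction with the Euclidean algorithm:
  327 = 6*50 + 27, so a_0 = 6.
  50 = 1*27 + 23, so a_1 = 1.
  27 = 1*23 + 4, so a_2 = 1.
  23 = 5*4 + 3, so a_3 = 5.
  4 = 1*3 + 1, so a_4 = 1.
  3 = 3*1 + 0, so a_5 = 3.
so x = [6; 1, 1, 5, 1, 3].
Convergents (p_i = a_i*p_{i-1} + p_{i-2}, q_i = a_i*q_{i-1} + q_{i-2} with p_{-2}=0, p_{-1}=1, q_{-2}=1, q_{-1}=0), until the denominator exceeds 24:
  i=0: a_0=6, p_0 = 6*1 + 0 = 6, q_0 = 6*0 + 1 = 1.
  i=1: a_1=1, p_1 = 1*6 + 1 = 7, q_1 = 1*1 + 0 = 1.
  i=2: a_2=1, p_2 = 1*7 + 6 = 13, q_2 = 1*1 + 1 = 2.
  i=3: a_3=5, p_3 = 5*13 + 7 = 72, q_3 = 5*2 + 1 = 11.
  i=4: a_4=1, p_4 = 1*72 + 13 = 85, q_4 = 1*11 + 2 = 13.
  i=5: a_5=3, p_5 = 3*85 + 72 = 327, q_5 = 3*13 + 11 = 50.
q_5 = 50 > 24, so the last convergent with denominator <= 24 is p_4/q_4 = 85/13.
The closest fraction with denominator <= 24 is either p_4/q_4 or the intermediate fraction (k*p_4 + p_3)/(k*q_4 + q_3) with the largest k >= 1 whose denominator stays <= 24; these approach x as k grows, and every other convergent or intermediate fraction in range is farther away.
Largest k: floor((24 - q_3)/q_4) = floor((24 - 11)/13) = 1.
That gives (1*85 + 72)/(1*13 + 11) = 157/24.
Compare the errors: |x - 85/13| = |327*13 - 85*50|/(50*13) = 1/650, and |x - 157/24| = |327*24 - 157*50|/(50*24) = 2/1200.
Cross-multiplying, 1*1200 = 1200 < 1300 = 2*650, so 1/650 is smaller: the convergent 85/13 is closer to x than 157/24.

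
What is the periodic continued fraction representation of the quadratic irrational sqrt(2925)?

[54; (12, 108)]

Write x_i = (sqrt(2925) + m_i)/d_i with (m_0, d_0) = (0, 1). a_0 = floor(sqrt(2925)) = 54, since 54^2 = 2916 <= 2925 < 3025 = 55^2.
Iterate m_{i+1} = d_i*a_i - m_i, d_{i+1} = (2925 - m_{i+1}^2)/d_i, a_{i+1} = floor((a_0 + m_{i+1})/d_{i+1}):
  m_1 = 1*54 - 0 = 54, d_1 = (2925 - 54^2)/1 = 9/1 = 9, a_1 = floor((54 + 54)/9) = 12.
  m_2 = 9*12 - 54 = 54, d_2 = (2925 - 54^2)/9 = 9/9 = 1, a_2 = floor((54 + 54)/1) = 108.
  m_3 = 1*108 - 54 = 54, d_3 = (2925 - 54^2)/1 = 9/1 = 9: (m_3, d_3) = (m_1, d_1) = (54, 9), so from here the quotients repeat a_1, a_2; the period length is 2.
Hence the expansion of sqrt(2925) is a_0 = 54 followed by the repeating block 12, 108 (period 2).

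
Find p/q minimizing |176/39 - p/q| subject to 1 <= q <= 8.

Expand x = 176/39 as a continued fraction with the Euclidean algorithm:
  176 = 4*39 + 20, so a_0 = 4.
  39 = 1*20 + 19, so a_1 = 1.
  20 = 1*19 + 1, so a_2 = 1.
  19 = 19*1 + 0, so a_3 = 19.
so x = [4; 1, 1, 19].
Convergents (p_i = a_i*p_{i-1} + p_{i-2}, q_i = a_i*q_{i-1} + q_{i-2} with p_{-2}=0, p_{-1}=1, q_{-2}=1, q_{-1}=0), until the denominator exceeds 8:
  i=0: a_0=4, p_0 = 4*1 + 0 = 4, q_0 = 4*0 + 1 = 1.
  i=1: a_1=1, p_1 = 1*4 + 1 = 5, q_1 = 1*1 + 0 = 1.
  i=2: a_2=1, p_2 = 1*5 + 4 = 9, q_2 = 1*1 + 1 = 2.
  i=3: a_3=19, p_3 = 19*9 + 5 = 176, q_3 = 19*2 + 1 = 39.
q_3 = 39 > 8, so the last convergent with denominator <= 8 is p_2/q_2 = 9/2.
The closest fraction with denominator <= 8 is either p_2/q_2 or the intermediate fraction (k*p_2 + p_1)/(k*q_2 + q_1) with the largest k >= 1 whose denominator stays <= 8; these approach x as k grows, and every other convergent or intermediate fraction in range is farther away.
Largest k: floor((8 - q_1)/q_2) = floor((8 - 1)/2) = 3.
That gives (3*9 + 5)/(3*2 + 1) = 32/7.
Compare the errors: |x - 9/2| = |176*2 - 9*39|/(39*2) = 1/78, and |x - 32/7| = |176*7 - 32*39|/(39*7) = 16/273.
Cross-multiplying, 1*273 = 273 < 1248 = 16*78, so 1/78 is smaller: the convergent 9/2 is closer to x than 32/7.

9/2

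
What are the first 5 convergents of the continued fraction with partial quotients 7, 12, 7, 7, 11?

7/1, 85/12, 602/85, 4299/607, 47891/6762

Using the convergent recurrence p_i = a_i*p_{i-1} + p_{i-2}, q_i = a_i*q_{i-1} + q_{i-2} with p_{-2}=0, p_{-1}=1, q_{-2}=1, q_{-1}=0:
  i=0: a_0=7, p_0 = 7*1 + 0 = 7, q_0 = 7*0 + 1 = 1.
  i=1: a_1=12, p_1 = 12*7 + 1 = 85, q_1 = 12*1 + 0 = 12.
  i=2: a_2=7, p_2 = 7*85 + 7 = 602, q_2 = 7*12 + 1 = 85.
  i=3: a_3=7, p_3 = 7*602 + 85 = 4299, q_3 = 7*85 + 12 = 607.
  i=4: a_4=11, p_4 = 11*4299 + 602 = 47891, q_4 = 11*607 + 85 = 6762.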